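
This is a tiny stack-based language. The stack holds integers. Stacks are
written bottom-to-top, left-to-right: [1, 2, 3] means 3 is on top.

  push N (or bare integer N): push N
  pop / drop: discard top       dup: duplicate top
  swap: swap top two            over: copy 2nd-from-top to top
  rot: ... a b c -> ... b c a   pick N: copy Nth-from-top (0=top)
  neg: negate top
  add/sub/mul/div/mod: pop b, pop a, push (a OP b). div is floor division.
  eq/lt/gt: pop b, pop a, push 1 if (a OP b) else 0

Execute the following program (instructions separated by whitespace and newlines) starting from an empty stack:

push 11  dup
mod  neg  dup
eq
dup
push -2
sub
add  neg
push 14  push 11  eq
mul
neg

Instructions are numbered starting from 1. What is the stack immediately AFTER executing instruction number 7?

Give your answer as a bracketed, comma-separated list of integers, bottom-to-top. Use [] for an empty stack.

Step 1 ('push 11'): [11]
Step 2 ('dup'): [11, 11]
Step 3 ('mod'): [0]
Step 4 ('neg'): [0]
Step 5 ('dup'): [0, 0]
Step 6 ('eq'): [1]
Step 7 ('dup'): [1, 1]

Answer: [1, 1]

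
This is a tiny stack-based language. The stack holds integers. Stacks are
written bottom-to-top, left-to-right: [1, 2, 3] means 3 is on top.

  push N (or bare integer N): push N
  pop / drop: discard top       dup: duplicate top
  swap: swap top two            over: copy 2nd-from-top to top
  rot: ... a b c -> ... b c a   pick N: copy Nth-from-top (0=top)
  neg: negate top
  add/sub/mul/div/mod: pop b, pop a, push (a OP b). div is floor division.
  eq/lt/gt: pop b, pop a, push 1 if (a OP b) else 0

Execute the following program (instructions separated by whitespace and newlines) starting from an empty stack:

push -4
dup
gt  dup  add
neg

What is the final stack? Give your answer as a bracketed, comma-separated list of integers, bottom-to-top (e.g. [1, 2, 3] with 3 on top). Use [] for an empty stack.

After 'push -4': [-4]
After 'dup': [-4, -4]
After 'gt': [0]
After 'dup': [0, 0]
After 'add': [0]
After 'neg': [0]

Answer: [0]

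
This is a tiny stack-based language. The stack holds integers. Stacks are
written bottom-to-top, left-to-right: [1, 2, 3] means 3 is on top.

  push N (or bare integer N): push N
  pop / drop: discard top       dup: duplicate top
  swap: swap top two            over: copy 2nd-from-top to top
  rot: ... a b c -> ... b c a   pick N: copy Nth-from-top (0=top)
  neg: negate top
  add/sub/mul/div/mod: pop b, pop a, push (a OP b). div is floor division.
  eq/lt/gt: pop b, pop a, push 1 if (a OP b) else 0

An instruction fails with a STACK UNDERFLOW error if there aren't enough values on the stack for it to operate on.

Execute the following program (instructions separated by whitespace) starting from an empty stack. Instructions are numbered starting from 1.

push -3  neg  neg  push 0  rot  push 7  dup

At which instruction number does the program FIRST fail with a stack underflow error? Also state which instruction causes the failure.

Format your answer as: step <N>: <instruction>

Step 1 ('push -3'): stack = [-3], depth = 1
Step 2 ('neg'): stack = [3], depth = 1
Step 3 ('neg'): stack = [-3], depth = 1
Step 4 ('push 0'): stack = [-3, 0], depth = 2
Step 5 ('rot'): needs 3 value(s) but depth is 2 — STACK UNDERFLOW

Answer: step 5: rot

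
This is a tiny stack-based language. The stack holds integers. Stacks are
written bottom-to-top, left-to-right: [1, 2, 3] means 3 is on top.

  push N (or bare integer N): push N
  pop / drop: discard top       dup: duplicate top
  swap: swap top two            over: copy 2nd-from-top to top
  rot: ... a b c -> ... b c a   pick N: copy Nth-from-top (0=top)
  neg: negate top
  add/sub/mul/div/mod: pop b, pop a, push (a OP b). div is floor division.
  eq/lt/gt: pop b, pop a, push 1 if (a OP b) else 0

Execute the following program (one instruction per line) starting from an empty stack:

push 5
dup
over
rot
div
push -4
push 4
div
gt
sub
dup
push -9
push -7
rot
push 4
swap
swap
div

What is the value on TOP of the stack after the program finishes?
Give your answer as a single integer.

Answer: 1

Derivation:
After 'push 5': [5]
After 'dup': [5, 5]
After 'over': [5, 5, 5]
After 'rot': [5, 5, 5]
After 'div': [5, 1]
After 'push -4': [5, 1, -4]
After 'push 4': [5, 1, -4, 4]
After 'div': [5, 1, -1]
After 'gt': [5, 1]
After 'sub': [4]
After 'dup': [4, 4]
After 'push -9': [4, 4, -9]
After 'push -7': [4, 4, -9, -7]
After 'rot': [4, -9, -7, 4]
After 'push 4': [4, -9, -7, 4, 4]
After 'swap': [4, -9, -7, 4, 4]
After 'swap': [4, -9, -7, 4, 4]
After 'div': [4, -9, -7, 1]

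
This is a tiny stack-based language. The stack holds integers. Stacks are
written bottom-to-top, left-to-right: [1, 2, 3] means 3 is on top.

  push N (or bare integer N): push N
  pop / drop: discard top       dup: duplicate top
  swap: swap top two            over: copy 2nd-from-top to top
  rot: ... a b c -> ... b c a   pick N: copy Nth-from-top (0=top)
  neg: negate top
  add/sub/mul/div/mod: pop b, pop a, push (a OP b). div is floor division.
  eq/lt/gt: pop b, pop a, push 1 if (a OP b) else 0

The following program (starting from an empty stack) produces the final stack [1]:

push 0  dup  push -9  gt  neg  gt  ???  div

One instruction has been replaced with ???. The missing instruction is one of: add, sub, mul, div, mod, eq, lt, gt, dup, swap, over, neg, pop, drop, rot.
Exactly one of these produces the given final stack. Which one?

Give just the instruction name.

Stack before ???: [1]
Stack after ???:  [1, 1]
The instruction that transforms [1] -> [1, 1] is: dup

Answer: dup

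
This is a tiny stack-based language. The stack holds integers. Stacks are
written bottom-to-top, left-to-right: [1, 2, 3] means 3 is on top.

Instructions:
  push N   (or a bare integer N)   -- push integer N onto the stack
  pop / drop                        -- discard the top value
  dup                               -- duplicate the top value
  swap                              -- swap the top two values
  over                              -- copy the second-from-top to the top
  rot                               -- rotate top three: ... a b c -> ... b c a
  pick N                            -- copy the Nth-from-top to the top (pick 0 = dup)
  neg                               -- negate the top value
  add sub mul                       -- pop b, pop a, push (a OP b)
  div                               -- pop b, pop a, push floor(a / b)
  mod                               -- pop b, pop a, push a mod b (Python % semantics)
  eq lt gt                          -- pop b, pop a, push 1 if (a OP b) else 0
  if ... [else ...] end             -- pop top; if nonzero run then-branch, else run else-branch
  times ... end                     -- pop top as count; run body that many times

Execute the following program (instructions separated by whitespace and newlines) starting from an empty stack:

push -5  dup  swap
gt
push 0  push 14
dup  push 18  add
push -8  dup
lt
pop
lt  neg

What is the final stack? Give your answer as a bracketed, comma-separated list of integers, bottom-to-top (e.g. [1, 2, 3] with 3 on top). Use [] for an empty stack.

After 'push -5': [-5]
After 'dup': [-5, -5]
After 'swap': [-5, -5]
After 'gt': [0]
After 'push 0': [0, 0]
After 'push 14': [0, 0, 14]
After 'dup': [0, 0, 14, 14]
After 'push 18': [0, 0, 14, 14, 18]
After 'add': [0, 0, 14, 32]
After 'push -8': [0, 0, 14, 32, -8]
After 'dup': [0, 0, 14, 32, -8, -8]
After 'lt': [0, 0, 14, 32, 0]
After 'pop': [0, 0, 14, 32]
After 'lt': [0, 0, 1]
After 'neg': [0, 0, -1]

Answer: [0, 0, -1]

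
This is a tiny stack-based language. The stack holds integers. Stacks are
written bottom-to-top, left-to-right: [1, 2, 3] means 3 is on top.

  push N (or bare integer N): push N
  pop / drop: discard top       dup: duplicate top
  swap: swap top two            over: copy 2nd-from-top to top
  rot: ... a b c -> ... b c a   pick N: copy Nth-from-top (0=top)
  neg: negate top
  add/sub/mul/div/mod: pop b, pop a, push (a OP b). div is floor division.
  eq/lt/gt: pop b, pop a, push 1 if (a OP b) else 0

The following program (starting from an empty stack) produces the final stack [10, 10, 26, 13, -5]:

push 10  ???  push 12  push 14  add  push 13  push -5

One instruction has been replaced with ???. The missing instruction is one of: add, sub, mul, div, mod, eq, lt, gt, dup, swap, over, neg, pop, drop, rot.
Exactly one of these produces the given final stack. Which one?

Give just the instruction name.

Stack before ???: [10]
Stack after ???:  [10, 10]
The instruction that transforms [10] -> [10, 10] is: dup

Answer: dup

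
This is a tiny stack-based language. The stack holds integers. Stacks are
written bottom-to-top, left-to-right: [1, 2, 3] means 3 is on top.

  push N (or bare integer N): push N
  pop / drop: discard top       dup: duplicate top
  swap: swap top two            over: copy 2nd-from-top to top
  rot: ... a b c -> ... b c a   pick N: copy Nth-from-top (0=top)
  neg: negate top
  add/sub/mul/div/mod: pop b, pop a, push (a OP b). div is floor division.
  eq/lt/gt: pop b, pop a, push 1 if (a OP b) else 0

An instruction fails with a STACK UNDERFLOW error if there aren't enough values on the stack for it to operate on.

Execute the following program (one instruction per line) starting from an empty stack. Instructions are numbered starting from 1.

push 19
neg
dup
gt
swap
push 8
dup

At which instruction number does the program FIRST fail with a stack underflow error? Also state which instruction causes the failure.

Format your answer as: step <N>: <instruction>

Answer: step 5: swap

Derivation:
Step 1 ('push 19'): stack = [19], depth = 1
Step 2 ('neg'): stack = [-19], depth = 1
Step 3 ('dup'): stack = [-19, -19], depth = 2
Step 4 ('gt'): stack = [0], depth = 1
Step 5 ('swap'): needs 2 value(s) but depth is 1 — STACK UNDERFLOW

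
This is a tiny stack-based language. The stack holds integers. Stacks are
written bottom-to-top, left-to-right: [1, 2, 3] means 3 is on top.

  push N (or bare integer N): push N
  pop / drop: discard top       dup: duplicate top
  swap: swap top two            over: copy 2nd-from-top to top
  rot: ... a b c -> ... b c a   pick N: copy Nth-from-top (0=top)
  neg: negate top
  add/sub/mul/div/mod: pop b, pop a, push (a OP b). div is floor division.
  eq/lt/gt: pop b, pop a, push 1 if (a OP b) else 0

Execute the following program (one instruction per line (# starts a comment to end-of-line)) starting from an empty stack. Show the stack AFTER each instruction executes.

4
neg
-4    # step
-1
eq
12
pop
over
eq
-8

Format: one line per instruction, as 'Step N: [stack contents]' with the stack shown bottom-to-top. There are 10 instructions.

Step 1: [4]
Step 2: [-4]
Step 3: [-4, -4]
Step 4: [-4, -4, -1]
Step 5: [-4, 0]
Step 6: [-4, 0, 12]
Step 7: [-4, 0]
Step 8: [-4, 0, -4]
Step 9: [-4, 0]
Step 10: [-4, 0, -8]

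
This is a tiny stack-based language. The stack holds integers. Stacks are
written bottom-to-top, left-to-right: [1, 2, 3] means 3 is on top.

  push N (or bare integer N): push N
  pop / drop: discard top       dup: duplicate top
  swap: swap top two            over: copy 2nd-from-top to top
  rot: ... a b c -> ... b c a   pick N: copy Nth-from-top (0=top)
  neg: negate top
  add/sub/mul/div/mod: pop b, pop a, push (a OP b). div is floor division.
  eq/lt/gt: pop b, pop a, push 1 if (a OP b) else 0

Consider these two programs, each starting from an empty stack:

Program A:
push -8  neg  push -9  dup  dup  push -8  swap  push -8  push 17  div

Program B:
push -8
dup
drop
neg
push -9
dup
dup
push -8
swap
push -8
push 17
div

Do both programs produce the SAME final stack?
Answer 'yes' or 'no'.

Program A trace:
  After 'push -8': [-8]
  After 'neg': [8]
  After 'push -9': [8, -9]
  After 'dup': [8, -9, -9]
  After 'dup': [8, -9, -9, -9]
  After 'push -8': [8, -9, -9, -9, -8]
  After 'swap': [8, -9, -9, -8, -9]
  After 'push -8': [8, -9, -9, -8, -9, -8]
  After 'push 17': [8, -9, -9, -8, -9, -8, 17]
  After 'div': [8, -9, -9, -8, -9, -1]
Program A final stack: [8, -9, -9, -8, -9, -1]

Program B trace:
  After 'push -8': [-8]
  After 'dup': [-8, -8]
  After 'drop': [-8]
  After 'neg': [8]
  After 'push -9': [8, -9]
  After 'dup': [8, -9, -9]
  After 'dup': [8, -9, -9, -9]
  After 'push -8': [8, -9, -9, -9, -8]
  After 'swap': [8, -9, -9, -8, -9]
  After 'push -8': [8, -9, -9, -8, -9, -8]
  After 'push 17': [8, -9, -9, -8, -9, -8, 17]
  After 'div': [8, -9, -9, -8, -9, -1]
Program B final stack: [8, -9, -9, -8, -9, -1]
Same: yes

Answer: yes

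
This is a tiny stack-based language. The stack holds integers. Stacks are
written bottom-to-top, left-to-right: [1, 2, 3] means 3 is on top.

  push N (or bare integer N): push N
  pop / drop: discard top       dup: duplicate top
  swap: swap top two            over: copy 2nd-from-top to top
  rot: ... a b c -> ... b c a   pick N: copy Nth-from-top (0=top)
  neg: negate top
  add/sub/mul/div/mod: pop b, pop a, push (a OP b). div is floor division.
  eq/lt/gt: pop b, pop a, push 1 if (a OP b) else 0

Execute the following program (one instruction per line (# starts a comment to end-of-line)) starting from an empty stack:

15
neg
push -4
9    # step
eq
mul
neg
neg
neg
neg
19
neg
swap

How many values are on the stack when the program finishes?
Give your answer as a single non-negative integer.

Answer: 2

Derivation:
After 'push 15': stack = [15] (depth 1)
After 'neg': stack = [-15] (depth 1)
After 'push -4': stack = [-15, -4] (depth 2)
After 'push 9': stack = [-15, -4, 9] (depth 3)
After 'eq': stack = [-15, 0] (depth 2)
After 'mul': stack = [0] (depth 1)
After 'neg': stack = [0] (depth 1)
After 'neg': stack = [0] (depth 1)
After 'neg': stack = [0] (depth 1)
After 'neg': stack = [0] (depth 1)
After 'push 19': stack = [0, 19] (depth 2)
After 'neg': stack = [0, -19] (depth 2)
After 'swap': stack = [-19, 0] (depth 2)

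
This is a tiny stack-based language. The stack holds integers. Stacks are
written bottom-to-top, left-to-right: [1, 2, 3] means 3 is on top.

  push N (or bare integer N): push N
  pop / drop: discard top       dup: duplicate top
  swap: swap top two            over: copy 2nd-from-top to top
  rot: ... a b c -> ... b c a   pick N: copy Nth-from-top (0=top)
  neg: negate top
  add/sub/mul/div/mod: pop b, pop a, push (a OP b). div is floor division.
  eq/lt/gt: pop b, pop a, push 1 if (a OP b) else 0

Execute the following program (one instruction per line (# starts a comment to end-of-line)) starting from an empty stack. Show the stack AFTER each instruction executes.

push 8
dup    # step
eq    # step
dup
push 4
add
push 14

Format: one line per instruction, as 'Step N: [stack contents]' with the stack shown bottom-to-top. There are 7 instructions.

Step 1: [8]
Step 2: [8, 8]
Step 3: [1]
Step 4: [1, 1]
Step 5: [1, 1, 4]
Step 6: [1, 5]
Step 7: [1, 5, 14]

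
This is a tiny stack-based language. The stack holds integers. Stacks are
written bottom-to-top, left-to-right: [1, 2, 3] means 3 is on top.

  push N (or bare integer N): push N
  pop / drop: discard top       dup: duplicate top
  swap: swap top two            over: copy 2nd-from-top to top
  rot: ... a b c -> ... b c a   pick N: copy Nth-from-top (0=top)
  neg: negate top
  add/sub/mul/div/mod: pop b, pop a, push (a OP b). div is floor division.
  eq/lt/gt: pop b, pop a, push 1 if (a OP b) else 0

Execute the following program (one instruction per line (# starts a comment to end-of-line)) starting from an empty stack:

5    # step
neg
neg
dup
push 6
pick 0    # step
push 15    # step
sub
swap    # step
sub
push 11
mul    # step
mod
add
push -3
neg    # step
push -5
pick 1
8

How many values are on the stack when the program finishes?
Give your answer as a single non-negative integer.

Answer: 5

Derivation:
After 'push 5': stack = [5] (depth 1)
After 'neg': stack = [-5] (depth 1)
After 'neg': stack = [5] (depth 1)
After 'dup': stack = [5, 5] (depth 2)
After 'push 6': stack = [5, 5, 6] (depth 3)
After 'pick 0': stack = [5, 5, 6, 6] (depth 4)
After 'push 15': stack = [5, 5, 6, 6, 15] (depth 5)
After 'sub': stack = [5, 5, 6, -9] (depth 4)
After 'swap': stack = [5, 5, -9, 6] (depth 4)
After 'sub': stack = [5, 5, -15] (depth 3)
After 'push 11': stack = [5, 5, -15, 11] (depth 4)
After 'mul': stack = [5, 5, -165] (depth 3)
After 'mod': stack = [5, -160] (depth 2)
After 'add': stack = [-155] (depth 1)
After 'push -3': stack = [-155, -3] (depth 2)
After 'neg': stack = [-155, 3] (depth 2)
After 'push -5': stack = [-155, 3, -5] (depth 3)
After 'pick 1': stack = [-155, 3, -5, 3] (depth 4)
After 'push 8': stack = [-155, 3, -5, 3, 8] (depth 5)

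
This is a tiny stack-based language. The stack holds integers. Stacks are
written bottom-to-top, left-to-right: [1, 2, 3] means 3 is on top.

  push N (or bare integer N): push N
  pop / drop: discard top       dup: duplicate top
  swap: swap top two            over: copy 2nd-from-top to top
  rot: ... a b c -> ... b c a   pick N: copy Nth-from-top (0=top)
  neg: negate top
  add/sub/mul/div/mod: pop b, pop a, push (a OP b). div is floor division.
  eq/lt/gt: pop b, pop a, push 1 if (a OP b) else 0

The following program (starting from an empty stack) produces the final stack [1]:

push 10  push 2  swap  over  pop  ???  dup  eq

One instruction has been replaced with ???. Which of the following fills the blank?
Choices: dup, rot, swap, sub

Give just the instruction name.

Stack before ???: [2, 10]
Stack after ???:  [-8]
Checking each choice:
  dup: produces [2, 10, 1]
  rot: stack underflow (need 3, have 2)
  swap: produces [10, 1]
  sub: MATCH


Answer: sub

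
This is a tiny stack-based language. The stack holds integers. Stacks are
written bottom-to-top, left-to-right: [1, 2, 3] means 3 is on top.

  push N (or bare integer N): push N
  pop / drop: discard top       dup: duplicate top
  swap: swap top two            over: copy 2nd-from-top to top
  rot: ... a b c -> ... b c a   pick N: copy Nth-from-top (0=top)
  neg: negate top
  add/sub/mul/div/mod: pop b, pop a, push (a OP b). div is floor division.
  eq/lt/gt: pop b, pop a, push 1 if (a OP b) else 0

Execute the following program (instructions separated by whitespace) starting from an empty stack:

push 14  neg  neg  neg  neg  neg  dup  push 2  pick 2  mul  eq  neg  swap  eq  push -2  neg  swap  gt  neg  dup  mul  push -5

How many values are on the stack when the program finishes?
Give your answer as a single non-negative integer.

After 'push 14': stack = [14] (depth 1)
After 'neg': stack = [-14] (depth 1)
After 'neg': stack = [14] (depth 1)
After 'neg': stack = [-14] (depth 1)
After 'neg': stack = [14] (depth 1)
After 'neg': stack = [-14] (depth 1)
After 'dup': stack = [-14, -14] (depth 2)
After 'push 2': stack = [-14, -14, 2] (depth 3)
After 'pick 2': stack = [-14, -14, 2, -14] (depth 4)
After 'mul': stack = [-14, -14, -28] (depth 3)
  ...
After 'swap': stack = [0, -14] (depth 2)
After 'eq': stack = [0] (depth 1)
After 'push -2': stack = [0, -2] (depth 2)
After 'neg': stack = [0, 2] (depth 2)
After 'swap': stack = [2, 0] (depth 2)
After 'gt': stack = [1] (depth 1)
After 'neg': stack = [-1] (depth 1)
After 'dup': stack = [-1, -1] (depth 2)
After 'mul': stack = [1] (depth 1)
After 'push -5': stack = [1, -5] (depth 2)

Answer: 2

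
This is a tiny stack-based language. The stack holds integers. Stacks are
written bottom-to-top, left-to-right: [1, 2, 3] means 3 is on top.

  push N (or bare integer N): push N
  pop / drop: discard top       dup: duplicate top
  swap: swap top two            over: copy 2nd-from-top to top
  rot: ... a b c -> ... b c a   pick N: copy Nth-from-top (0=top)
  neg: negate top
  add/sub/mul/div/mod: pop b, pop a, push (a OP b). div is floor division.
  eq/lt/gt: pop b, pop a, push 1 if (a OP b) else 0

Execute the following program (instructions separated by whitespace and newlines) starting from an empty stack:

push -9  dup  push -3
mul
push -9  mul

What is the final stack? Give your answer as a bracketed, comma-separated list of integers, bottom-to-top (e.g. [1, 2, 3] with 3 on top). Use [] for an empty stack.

After 'push -9': [-9]
After 'dup': [-9, -9]
After 'push -3': [-9, -9, -3]
After 'mul': [-9, 27]
After 'push -9': [-9, 27, -9]
After 'mul': [-9, -243]

Answer: [-9, -243]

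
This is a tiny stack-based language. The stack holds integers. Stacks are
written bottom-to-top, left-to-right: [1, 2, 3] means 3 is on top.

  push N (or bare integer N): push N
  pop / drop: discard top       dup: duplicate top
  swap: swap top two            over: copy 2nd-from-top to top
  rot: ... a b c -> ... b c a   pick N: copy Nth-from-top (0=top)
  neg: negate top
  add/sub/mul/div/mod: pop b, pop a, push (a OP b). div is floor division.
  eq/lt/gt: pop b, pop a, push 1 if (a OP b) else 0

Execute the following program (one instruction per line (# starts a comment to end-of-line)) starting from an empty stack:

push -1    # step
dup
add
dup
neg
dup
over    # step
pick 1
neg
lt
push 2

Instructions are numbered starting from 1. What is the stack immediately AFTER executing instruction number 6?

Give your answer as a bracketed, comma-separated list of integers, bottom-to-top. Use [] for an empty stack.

Answer: [-2, 2, 2]

Derivation:
Step 1 ('push -1'): [-1]
Step 2 ('dup'): [-1, -1]
Step 3 ('add'): [-2]
Step 4 ('dup'): [-2, -2]
Step 5 ('neg'): [-2, 2]
Step 6 ('dup'): [-2, 2, 2]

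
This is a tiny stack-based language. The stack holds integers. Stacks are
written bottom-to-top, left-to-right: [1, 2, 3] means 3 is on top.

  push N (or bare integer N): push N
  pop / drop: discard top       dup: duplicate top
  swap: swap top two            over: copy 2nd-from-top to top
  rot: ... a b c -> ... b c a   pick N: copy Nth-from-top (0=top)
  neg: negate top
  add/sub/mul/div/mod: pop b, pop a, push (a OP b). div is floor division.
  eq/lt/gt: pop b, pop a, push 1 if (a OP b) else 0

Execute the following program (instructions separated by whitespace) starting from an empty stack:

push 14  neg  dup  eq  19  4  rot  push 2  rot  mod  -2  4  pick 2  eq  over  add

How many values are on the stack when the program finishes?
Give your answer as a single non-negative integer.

After 'push 14': stack = [14] (depth 1)
After 'neg': stack = [-14] (depth 1)
After 'dup': stack = [-14, -14] (depth 2)
After 'eq': stack = [1] (depth 1)
After 'push 19': stack = [1, 19] (depth 2)
After 'push 4': stack = [1, 19, 4] (depth 3)
After 'rot': stack = [19, 4, 1] (depth 3)
After 'push 2': stack = [19, 4, 1, 2] (depth 4)
After 'rot': stack = [19, 1, 2, 4] (depth 4)
After 'mod': stack = [19, 1, 2] (depth 3)
After 'push -2': stack = [19, 1, 2, -2] (depth 4)
After 'push 4': stack = [19, 1, 2, -2, 4] (depth 5)
After 'pick 2': stack = [19, 1, 2, -2, 4, 2] (depth 6)
After 'eq': stack = [19, 1, 2, -2, 0] (depth 5)
After 'over': stack = [19, 1, 2, -2, 0, -2] (depth 6)
After 'add': stack = [19, 1, 2, -2, -2] (depth 5)

Answer: 5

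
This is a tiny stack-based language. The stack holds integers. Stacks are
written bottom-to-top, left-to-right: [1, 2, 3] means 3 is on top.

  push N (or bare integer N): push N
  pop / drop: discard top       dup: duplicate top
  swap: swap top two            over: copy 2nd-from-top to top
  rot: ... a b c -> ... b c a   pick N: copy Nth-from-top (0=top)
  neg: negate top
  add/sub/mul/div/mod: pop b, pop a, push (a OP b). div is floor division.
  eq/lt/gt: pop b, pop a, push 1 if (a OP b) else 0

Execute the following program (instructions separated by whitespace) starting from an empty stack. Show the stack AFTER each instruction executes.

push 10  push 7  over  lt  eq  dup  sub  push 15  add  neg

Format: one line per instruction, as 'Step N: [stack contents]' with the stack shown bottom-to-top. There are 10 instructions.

Step 1: [10]
Step 2: [10, 7]
Step 3: [10, 7, 10]
Step 4: [10, 1]
Step 5: [0]
Step 6: [0, 0]
Step 7: [0]
Step 8: [0, 15]
Step 9: [15]
Step 10: [-15]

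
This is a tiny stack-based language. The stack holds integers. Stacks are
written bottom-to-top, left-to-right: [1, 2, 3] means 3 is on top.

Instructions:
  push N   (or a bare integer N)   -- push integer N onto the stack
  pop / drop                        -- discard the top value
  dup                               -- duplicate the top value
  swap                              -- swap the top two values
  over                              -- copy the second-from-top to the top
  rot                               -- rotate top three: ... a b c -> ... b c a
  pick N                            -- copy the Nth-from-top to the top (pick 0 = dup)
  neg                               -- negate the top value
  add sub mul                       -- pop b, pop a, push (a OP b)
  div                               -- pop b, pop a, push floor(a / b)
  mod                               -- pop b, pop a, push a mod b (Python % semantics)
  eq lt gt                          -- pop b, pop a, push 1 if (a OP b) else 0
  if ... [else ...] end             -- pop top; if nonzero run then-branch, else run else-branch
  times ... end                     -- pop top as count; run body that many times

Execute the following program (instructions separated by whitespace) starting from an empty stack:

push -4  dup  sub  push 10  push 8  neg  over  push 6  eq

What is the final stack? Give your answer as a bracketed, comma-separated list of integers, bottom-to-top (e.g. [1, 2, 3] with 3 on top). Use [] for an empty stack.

After 'push -4': [-4]
After 'dup': [-4, -4]
After 'sub': [0]
After 'push 10': [0, 10]
After 'push 8': [0, 10, 8]
After 'neg': [0, 10, -8]
After 'over': [0, 10, -8, 10]
After 'push 6': [0, 10, -8, 10, 6]
After 'eq': [0, 10, -8, 0]

Answer: [0, 10, -8, 0]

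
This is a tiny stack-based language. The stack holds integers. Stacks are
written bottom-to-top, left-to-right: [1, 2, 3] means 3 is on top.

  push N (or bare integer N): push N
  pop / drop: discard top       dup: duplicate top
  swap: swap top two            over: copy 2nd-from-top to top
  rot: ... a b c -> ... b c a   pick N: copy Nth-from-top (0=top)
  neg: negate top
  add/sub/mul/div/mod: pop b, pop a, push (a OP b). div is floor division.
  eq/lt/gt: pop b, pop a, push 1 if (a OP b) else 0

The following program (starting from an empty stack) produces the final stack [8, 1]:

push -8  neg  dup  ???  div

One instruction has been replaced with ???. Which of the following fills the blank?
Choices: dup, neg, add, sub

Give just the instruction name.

Stack before ???: [8, 8]
Stack after ???:  [8, 8, 8]
Checking each choice:
  dup: MATCH
  neg: produces [-1]
  add: stack underflow (need 2, have 1)
  sub: stack underflow (need 2, have 1)


Answer: dup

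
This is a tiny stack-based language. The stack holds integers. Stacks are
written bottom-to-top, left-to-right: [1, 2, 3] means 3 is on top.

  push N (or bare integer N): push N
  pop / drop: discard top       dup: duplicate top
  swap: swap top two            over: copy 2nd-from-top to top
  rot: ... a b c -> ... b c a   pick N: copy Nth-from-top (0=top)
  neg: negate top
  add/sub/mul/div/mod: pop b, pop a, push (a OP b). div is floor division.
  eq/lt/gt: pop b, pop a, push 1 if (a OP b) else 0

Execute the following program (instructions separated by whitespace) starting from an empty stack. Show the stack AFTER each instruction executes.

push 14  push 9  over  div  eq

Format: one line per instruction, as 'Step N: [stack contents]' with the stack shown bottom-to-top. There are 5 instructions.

Step 1: [14]
Step 2: [14, 9]
Step 3: [14, 9, 14]
Step 4: [14, 0]
Step 5: [0]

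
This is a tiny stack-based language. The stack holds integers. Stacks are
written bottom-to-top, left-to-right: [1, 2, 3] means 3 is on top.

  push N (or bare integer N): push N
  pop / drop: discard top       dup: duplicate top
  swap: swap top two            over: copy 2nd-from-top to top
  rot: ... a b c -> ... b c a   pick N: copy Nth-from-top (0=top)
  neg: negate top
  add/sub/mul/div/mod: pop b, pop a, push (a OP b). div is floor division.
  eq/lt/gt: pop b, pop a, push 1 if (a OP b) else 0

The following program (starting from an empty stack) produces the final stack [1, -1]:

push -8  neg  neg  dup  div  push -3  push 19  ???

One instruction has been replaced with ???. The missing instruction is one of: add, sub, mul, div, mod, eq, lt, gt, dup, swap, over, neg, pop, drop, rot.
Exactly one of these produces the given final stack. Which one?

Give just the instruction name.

Answer: div

Derivation:
Stack before ???: [1, -3, 19]
Stack after ???:  [1, -1]
The instruction that transforms [1, -3, 19] -> [1, -1] is: div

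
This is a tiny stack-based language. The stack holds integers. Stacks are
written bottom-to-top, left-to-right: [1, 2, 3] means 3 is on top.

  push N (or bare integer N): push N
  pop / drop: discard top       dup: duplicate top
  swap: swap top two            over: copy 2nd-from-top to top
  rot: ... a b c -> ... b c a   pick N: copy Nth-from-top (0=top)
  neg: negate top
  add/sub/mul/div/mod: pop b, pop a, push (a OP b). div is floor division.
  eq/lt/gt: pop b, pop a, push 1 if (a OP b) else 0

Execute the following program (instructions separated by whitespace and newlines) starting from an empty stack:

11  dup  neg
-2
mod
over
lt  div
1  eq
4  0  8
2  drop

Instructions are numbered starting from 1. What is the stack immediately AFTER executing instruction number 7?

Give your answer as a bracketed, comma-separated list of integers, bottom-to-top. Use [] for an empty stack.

Step 1 ('11'): [11]
Step 2 ('dup'): [11, 11]
Step 3 ('neg'): [11, -11]
Step 4 ('-2'): [11, -11, -2]
Step 5 ('mod'): [11, -1]
Step 6 ('over'): [11, -1, 11]
Step 7 ('lt'): [11, 1]

Answer: [11, 1]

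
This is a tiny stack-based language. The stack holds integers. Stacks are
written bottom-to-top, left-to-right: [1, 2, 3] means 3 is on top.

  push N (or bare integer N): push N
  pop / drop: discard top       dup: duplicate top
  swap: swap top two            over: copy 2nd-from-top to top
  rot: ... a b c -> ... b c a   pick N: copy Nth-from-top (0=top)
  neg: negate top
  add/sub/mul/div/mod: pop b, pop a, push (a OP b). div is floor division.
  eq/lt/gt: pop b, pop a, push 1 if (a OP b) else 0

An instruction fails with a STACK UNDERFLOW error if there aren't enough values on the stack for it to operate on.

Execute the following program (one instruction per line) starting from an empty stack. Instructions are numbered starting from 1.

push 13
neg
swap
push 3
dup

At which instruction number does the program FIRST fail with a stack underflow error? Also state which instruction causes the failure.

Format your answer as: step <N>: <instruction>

Step 1 ('push 13'): stack = [13], depth = 1
Step 2 ('neg'): stack = [-13], depth = 1
Step 3 ('swap'): needs 2 value(s) but depth is 1 — STACK UNDERFLOW

Answer: step 3: swap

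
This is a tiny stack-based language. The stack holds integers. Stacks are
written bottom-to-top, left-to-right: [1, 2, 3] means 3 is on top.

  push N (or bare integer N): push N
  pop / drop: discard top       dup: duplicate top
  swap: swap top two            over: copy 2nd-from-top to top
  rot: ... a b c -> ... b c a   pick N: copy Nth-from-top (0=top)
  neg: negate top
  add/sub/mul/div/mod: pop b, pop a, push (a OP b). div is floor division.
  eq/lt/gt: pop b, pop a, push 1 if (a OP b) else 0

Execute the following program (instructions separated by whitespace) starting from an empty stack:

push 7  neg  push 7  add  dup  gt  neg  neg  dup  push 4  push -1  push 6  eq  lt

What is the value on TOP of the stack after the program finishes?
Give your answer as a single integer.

After 'push 7': [7]
After 'neg': [-7]
After 'push 7': [-7, 7]
After 'add': [0]
After 'dup': [0, 0]
After 'gt': [0]
After 'neg': [0]
After 'neg': [0]
After 'dup': [0, 0]
After 'push 4': [0, 0, 4]
After 'push -1': [0, 0, 4, -1]
After 'push 6': [0, 0, 4, -1, 6]
After 'eq': [0, 0, 4, 0]
After 'lt': [0, 0, 0]

Answer: 0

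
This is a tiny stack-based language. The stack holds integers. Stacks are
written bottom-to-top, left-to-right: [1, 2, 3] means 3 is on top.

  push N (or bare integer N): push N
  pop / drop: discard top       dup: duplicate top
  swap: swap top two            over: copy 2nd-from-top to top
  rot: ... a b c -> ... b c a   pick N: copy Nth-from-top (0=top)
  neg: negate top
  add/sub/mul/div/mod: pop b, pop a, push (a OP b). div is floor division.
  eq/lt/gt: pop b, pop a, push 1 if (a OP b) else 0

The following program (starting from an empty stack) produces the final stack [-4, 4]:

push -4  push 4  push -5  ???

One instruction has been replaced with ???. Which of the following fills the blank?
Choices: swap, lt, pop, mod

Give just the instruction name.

Stack before ???: [-4, 4, -5]
Stack after ???:  [-4, 4]
Checking each choice:
  swap: produces [-4, -5, 4]
  lt: produces [-4, 0]
  pop: MATCH
  mod: produces [-4, -1]


Answer: pop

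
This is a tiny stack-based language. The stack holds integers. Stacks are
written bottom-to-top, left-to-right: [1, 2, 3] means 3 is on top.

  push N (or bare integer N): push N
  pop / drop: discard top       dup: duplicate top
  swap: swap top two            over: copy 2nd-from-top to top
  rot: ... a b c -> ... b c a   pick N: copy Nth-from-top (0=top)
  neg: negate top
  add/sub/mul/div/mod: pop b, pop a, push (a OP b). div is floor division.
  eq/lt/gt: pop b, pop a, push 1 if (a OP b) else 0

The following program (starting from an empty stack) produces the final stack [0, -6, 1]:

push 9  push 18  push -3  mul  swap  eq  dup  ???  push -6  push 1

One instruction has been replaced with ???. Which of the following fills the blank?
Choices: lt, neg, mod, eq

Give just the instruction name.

Stack before ???: [0, 0]
Stack after ???:  [0]
Checking each choice:
  lt: MATCH
  neg: produces [0, 0, -6, 1]
  mod: modulo by zero
  eq: produces [1, -6, 1]


Answer: lt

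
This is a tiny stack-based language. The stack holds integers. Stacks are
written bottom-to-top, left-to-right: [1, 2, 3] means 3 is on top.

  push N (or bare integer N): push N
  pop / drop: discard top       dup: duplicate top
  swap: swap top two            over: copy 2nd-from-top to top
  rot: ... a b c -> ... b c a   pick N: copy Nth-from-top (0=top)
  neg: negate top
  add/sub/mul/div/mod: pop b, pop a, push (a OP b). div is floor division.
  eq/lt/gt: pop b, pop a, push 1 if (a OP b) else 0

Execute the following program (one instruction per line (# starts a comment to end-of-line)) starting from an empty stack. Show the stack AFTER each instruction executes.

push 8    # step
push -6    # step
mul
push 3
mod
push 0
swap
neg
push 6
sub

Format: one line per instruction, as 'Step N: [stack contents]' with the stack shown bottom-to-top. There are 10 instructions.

Step 1: [8]
Step 2: [8, -6]
Step 3: [-48]
Step 4: [-48, 3]
Step 5: [0]
Step 6: [0, 0]
Step 7: [0, 0]
Step 8: [0, 0]
Step 9: [0, 0, 6]
Step 10: [0, -6]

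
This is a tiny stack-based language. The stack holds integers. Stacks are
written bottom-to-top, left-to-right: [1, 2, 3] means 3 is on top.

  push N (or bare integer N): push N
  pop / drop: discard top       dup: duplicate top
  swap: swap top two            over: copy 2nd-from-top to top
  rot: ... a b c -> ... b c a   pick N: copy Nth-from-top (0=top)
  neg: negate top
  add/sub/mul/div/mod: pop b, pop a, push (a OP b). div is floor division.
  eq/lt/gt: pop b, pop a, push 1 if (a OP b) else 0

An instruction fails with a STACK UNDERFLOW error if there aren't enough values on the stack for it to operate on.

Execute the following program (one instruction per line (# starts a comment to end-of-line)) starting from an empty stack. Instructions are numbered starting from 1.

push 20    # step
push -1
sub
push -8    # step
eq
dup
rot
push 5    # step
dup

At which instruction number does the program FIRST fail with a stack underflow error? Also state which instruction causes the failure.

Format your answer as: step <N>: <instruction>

Step 1 ('push 20'): stack = [20], depth = 1
Step 2 ('push -1'): stack = [20, -1], depth = 2
Step 3 ('sub'): stack = [21], depth = 1
Step 4 ('push -8'): stack = [21, -8], depth = 2
Step 5 ('eq'): stack = [0], depth = 1
Step 6 ('dup'): stack = [0, 0], depth = 2
Step 7 ('rot'): needs 3 value(s) but depth is 2 — STACK UNDERFLOW

Answer: step 7: rot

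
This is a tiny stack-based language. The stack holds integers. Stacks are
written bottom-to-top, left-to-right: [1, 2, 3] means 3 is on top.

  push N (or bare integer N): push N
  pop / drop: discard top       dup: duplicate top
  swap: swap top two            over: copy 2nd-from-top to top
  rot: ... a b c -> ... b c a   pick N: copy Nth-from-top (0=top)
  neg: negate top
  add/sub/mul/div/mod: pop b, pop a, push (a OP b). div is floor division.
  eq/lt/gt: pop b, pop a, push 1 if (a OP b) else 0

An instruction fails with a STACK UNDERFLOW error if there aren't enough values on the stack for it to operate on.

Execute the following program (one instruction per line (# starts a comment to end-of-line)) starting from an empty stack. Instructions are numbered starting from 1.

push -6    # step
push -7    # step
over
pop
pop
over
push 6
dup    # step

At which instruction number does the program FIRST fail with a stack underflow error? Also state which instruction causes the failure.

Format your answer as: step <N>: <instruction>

Answer: step 6: over

Derivation:
Step 1 ('push -6'): stack = [-6], depth = 1
Step 2 ('push -7'): stack = [-6, -7], depth = 2
Step 3 ('over'): stack = [-6, -7, -6], depth = 3
Step 4 ('pop'): stack = [-6, -7], depth = 2
Step 5 ('pop'): stack = [-6], depth = 1
Step 6 ('over'): needs 2 value(s) but depth is 1 — STACK UNDERFLOW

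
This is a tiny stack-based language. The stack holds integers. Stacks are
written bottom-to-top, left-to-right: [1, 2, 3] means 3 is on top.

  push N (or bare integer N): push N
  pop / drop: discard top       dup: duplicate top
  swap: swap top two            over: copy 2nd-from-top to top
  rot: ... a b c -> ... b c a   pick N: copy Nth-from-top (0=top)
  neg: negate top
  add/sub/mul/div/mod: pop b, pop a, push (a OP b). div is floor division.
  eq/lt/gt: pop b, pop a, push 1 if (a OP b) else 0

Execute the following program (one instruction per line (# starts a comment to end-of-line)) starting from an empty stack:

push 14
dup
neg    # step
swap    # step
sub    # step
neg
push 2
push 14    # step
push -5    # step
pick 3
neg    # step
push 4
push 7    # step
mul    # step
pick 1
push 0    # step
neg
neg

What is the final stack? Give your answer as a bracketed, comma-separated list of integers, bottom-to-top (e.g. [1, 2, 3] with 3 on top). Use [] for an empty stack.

After 'push 14': [14]
After 'dup': [14, 14]
After 'neg': [14, -14]
After 'swap': [-14, 14]
After 'sub': [-28]
After 'neg': [28]
After 'push 2': [28, 2]
After 'push 14': [28, 2, 14]
After 'push -5': [28, 2, 14, -5]
After 'pick 3': [28, 2, 14, -5, 28]
After 'neg': [28, 2, 14, -5, -28]
After 'push 4': [28, 2, 14, -5, -28, 4]
After 'push 7': [28, 2, 14, -5, -28, 4, 7]
After 'mul': [28, 2, 14, -5, -28, 28]
After 'pick 1': [28, 2, 14, -5, -28, 28, -28]
After 'push 0': [28, 2, 14, -5, -28, 28, -28, 0]
After 'neg': [28, 2, 14, -5, -28, 28, -28, 0]
After 'neg': [28, 2, 14, -5, -28, 28, -28, 0]

Answer: [28, 2, 14, -5, -28, 28, -28, 0]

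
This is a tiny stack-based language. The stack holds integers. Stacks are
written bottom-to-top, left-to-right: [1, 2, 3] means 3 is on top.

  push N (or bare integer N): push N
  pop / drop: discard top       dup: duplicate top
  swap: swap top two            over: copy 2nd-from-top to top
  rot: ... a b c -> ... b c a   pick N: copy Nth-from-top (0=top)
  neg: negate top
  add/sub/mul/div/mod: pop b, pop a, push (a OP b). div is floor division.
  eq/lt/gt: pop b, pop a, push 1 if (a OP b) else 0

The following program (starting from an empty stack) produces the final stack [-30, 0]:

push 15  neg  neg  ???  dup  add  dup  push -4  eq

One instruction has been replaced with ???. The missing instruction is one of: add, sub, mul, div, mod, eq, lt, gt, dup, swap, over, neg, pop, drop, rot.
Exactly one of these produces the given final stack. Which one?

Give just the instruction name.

Stack before ???: [15]
Stack after ???:  [-15]
The instruction that transforms [15] -> [-15] is: neg

Answer: neg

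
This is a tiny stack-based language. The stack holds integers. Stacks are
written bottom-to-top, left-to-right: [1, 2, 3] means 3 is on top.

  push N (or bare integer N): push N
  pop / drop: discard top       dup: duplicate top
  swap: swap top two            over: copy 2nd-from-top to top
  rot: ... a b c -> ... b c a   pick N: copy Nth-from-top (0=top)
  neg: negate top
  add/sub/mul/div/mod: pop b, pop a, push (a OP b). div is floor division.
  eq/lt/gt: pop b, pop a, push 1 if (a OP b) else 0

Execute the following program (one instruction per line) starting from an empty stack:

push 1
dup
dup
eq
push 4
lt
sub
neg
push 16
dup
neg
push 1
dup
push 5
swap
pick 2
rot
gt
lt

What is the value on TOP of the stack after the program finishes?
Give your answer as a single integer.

Answer: 0

Derivation:
After 'push 1': [1]
After 'dup': [1, 1]
After 'dup': [1, 1, 1]
After 'eq': [1, 1]
After 'push 4': [1, 1, 4]
After 'lt': [1, 1]
After 'sub': [0]
After 'neg': [0]
After 'push 16': [0, 16]
After 'dup': [0, 16, 16]
After 'neg': [0, 16, -16]
After 'push 1': [0, 16, -16, 1]
After 'dup': [0, 16, -16, 1, 1]
After 'push 5': [0, 16, -16, 1, 1, 5]
After 'swap': [0, 16, -16, 1, 5, 1]
After 'pick 2': [0, 16, -16, 1, 5, 1, 1]
After 'rot': [0, 16, -16, 1, 1, 1, 5]
After 'gt': [0, 16, -16, 1, 1, 0]
After 'lt': [0, 16, -16, 1, 0]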